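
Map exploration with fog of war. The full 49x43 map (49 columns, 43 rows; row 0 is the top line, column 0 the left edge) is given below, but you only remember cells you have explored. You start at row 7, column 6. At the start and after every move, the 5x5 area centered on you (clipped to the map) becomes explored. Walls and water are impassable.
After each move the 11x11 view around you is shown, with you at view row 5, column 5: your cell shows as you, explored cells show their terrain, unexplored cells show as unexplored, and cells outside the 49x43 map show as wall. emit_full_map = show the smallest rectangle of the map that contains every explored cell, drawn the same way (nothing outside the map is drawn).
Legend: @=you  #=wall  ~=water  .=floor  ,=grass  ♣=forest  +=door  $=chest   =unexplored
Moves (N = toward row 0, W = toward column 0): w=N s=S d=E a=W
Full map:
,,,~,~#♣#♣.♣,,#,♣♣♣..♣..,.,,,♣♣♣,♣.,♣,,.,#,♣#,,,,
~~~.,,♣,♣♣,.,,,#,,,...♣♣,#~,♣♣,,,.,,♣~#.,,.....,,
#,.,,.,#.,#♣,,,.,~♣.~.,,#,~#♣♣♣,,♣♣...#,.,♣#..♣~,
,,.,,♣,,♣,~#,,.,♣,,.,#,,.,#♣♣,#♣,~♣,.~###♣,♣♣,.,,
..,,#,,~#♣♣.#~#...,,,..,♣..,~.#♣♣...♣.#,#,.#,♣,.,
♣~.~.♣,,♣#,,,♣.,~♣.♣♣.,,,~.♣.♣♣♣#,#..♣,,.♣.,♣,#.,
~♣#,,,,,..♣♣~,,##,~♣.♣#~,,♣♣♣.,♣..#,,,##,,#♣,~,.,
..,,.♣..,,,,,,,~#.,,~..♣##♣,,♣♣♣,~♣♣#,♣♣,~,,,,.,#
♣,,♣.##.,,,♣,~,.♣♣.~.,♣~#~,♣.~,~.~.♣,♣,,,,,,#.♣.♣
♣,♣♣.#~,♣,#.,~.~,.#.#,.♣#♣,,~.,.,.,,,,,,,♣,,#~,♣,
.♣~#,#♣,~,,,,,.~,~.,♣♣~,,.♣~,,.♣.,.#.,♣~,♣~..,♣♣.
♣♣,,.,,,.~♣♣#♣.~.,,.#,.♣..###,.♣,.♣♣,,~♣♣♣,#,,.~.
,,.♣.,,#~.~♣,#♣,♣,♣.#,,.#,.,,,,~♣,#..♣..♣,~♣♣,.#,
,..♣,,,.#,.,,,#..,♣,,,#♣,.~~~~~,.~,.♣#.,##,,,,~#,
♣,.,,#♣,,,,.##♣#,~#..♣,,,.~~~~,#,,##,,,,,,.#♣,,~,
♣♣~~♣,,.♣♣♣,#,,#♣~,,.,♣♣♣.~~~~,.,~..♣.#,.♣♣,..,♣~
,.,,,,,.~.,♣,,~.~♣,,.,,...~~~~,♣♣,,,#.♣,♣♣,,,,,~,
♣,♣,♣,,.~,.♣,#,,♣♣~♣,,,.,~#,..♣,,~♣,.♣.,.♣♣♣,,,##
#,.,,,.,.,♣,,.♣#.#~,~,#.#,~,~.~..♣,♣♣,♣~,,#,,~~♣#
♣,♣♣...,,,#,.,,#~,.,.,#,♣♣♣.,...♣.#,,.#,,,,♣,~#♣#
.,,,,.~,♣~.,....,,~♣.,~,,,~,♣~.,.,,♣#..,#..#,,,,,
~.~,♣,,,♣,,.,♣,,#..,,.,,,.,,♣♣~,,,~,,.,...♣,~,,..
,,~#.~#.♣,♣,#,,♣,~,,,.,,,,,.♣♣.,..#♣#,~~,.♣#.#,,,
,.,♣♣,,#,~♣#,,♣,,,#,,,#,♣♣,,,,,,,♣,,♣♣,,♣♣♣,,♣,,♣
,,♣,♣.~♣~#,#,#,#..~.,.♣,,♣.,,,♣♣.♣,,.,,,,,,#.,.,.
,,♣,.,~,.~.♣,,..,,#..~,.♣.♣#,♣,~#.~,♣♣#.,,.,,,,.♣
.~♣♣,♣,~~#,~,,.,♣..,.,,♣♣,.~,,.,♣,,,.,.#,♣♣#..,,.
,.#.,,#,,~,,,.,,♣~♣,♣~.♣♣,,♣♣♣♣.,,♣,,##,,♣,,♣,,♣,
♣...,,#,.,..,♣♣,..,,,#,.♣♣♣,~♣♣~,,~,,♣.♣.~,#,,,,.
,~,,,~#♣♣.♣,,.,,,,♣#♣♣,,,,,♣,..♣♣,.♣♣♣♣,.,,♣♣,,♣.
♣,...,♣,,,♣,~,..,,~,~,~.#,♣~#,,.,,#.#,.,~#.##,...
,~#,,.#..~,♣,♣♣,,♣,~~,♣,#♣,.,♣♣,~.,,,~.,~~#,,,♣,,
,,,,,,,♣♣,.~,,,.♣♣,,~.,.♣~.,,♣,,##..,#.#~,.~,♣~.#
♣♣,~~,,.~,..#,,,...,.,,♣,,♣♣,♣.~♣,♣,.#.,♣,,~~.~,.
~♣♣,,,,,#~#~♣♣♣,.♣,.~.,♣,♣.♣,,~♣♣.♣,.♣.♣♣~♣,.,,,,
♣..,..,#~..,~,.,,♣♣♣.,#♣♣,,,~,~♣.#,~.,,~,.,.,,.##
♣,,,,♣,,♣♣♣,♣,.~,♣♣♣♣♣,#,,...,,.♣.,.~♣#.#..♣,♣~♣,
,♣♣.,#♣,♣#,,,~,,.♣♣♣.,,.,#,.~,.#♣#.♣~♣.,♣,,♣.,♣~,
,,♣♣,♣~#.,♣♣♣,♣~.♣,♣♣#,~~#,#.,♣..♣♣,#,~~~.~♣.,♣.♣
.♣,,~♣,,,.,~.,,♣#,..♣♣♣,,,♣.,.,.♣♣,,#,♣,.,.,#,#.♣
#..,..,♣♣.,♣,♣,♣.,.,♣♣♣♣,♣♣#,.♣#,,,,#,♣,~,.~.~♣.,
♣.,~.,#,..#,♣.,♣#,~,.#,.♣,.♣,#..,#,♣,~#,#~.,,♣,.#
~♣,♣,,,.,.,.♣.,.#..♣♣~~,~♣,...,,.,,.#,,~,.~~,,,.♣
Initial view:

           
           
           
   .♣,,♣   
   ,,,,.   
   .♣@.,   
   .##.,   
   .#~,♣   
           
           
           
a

           
           
           
   ~.♣,,♣  
   ,,,,,.  
   ,.@..,  
   ♣.##.,  
   ♣.#~,♣  
           
           
           

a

#          
#          
#          
#  .~.♣,,♣ 
#  #,,,,,. 
#  ,,@♣.., 
#  ,♣.##., 
#  ♣♣.#~,♣ 
#          
#          
#          

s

#          
#          
#  .~.♣,,♣ 
#  #,,,,,. 
#  ,,.♣.., 
#  ,♣@##., 
#  ♣♣.#~,♣ 
#  ~#,#♣   
#          
#          
#          

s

#          
#  .~.♣,,♣ 
#  #,,,,,. 
#  ,,.♣.., 
#  ,♣.##., 
#  ♣♣@#~,♣ 
#  ~#,#♣   
#  ,,.,,   
#          
#          
#          

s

#  .~.♣,,♣ 
#  #,,,,,. 
#  ,,.♣.., 
#  ,♣.##., 
#  ♣♣.#~,♣ 
#  ~#@#♣   
#  ,,.,,   
#  .♣.,,   
#          
#          
#          

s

#  #,,,,,. 
#  ,,.♣.., 
#  ,♣.##., 
#  ♣♣.#~,♣ 
#  ~#,#♣   
#  ,,@,,   
#  .♣.,,   
#  .♣,,,   
#          
#          
#          

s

#  ,,.♣.., 
#  ,♣.##., 
#  ♣♣.#~,♣ 
#  ~#,#♣   
#  ,,.,,   
#  .♣@,,   
#  .♣,,,   
#  .,,#♣   
#          
#          
#          

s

#  ,♣.##., 
#  ♣♣.#~,♣ 
#  ~#,#♣   
#  ,,.,,   
#  .♣.,,   
#  .♣@,,   
#  .,,#♣   
#  ~~♣,,   
#          
#          
#          

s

#  ♣♣.#~,♣ 
#  ~#,#♣   
#  ,,.,,   
#  .♣.,,   
#  .♣,,,   
#  .,@#♣   
#  ~~♣,,   
#  ,,,,,   
#          
#          
#          

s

#  ~#,#♣   
#  ,,.,,   
#  .♣.,,   
#  .♣,,,   
#  .,,#♣   
#  ~~@,,   
#  ,,,,,   
#  ♣,♣,,   
#          
#          
#          

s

#  ,,.,,   
#  .♣.,,   
#  .♣,,,   
#  .,,#♣   
#  ~~♣,,   
#  ,,@,,   
#  ♣,♣,,   
#  .,,,.   
#          
#          
#          

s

#  .♣.,,   
#  .♣,,,   
#  .,,#♣   
#  ~~♣,,   
#  ,,,,,   
#  ♣,@,,   
#  .,,,.   
#  ♣♣...   
#          
#          
#          

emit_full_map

.~.♣,,♣
#,,,,,.
,,.♣..,
,♣.##.,
♣♣.#~,♣
~#,#♣  
,,.,,  
.♣.,,  
.♣,,,  
.,,#♣  
~~♣,,  
,,,,,  
♣,@,,  
.,,,.  
♣♣...  

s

#  .♣,,,   
#  .,,#♣   
#  ~~♣,,   
#  ,,,,,   
#  ♣,♣,,   
#  .,@,.   
#  ♣♣...   
#  ,,,.~   
#          
#          
#          

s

#  .,,#♣   
#  ~~♣,,   
#  ,,,,,   
#  ♣,♣,,   
#  .,,,.   
#  ♣♣@..   
#  ,,,.~   
#  ~,♣,,   
#          
#          
#          

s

#  ~~♣,,   
#  ,,,,,   
#  ♣,♣,,   
#  .,,,.   
#  ♣♣...   
#  ,,@.~   
#  ~,♣,,   
#  ~#.~#   
#          
#          
#          

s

#  ,,,,,   
#  ♣,♣,,   
#  .,,,.   
#  ♣♣...   
#  ,,,.~   
#  ~,@,,   
#  ~#.~#   
#  ,♣♣,,   
#          
#          
#          

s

#  ♣,♣,,   
#  .,,,.   
#  ♣♣...   
#  ,,,.~   
#  ~,♣,,   
#  ~#@~#   
#  ,♣♣,,   
#  ♣,♣.~   
#          
#          
#          

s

#  .,,,.   
#  ♣♣...   
#  ,,,.~   
#  ~,♣,,   
#  ~#.~#   
#  ,♣@,,   
#  ♣,♣.~   
#  ♣,.,~   
#          
#          
#          

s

#  ♣♣...   
#  ,,,.~   
#  ~,♣,,   
#  ~#.~#   
#  ,♣♣,,   
#  ♣,@.~   
#  ♣,.,~   
#  ♣♣,♣,   
#          
#          
#          

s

#  ,,,.~   
#  ~,♣,,   
#  ~#.~#   
#  ,♣♣,,   
#  ♣,♣.~   
#  ♣,@,~   
#  ♣♣,♣,   
#  #.,,#   
#          
#          
#          

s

#  ~,♣,,   
#  ~#.~#   
#  ,♣♣,,   
#  ♣,♣.~   
#  ♣,.,~   
#  ♣♣@♣,   
#  #.,,#   
#  ..,,#   
#          
#          
#          

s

#  ~#.~#   
#  ,♣♣,,   
#  ♣,♣.~   
#  ♣,.,~   
#  ♣♣,♣,   
#  #.@,#   
#  ..,,#   
#  ,,,~#   
#          
#          
#          

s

#  ,♣♣,,   
#  ♣,♣.~   
#  ♣,.,~   
#  ♣♣,♣,   
#  #.,,#   
#  ..@,#   
#  ,,,~#   
#  ...,♣   
#          
#          
#          

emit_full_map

.~.♣,,♣
#,,,,,.
,,.♣..,
,♣.##.,
♣♣.#~,♣
~#,#♣  
,,.,,  
.♣.,,  
.♣,,,  
.,,#♣  
~~♣,,  
,,,,,  
♣,♣,,  
.,,,.  
♣♣...  
,,,.~  
~,♣,,  
~#.~#  
,♣♣,,  
♣,♣.~  
♣,.,~  
♣♣,♣,  
#.,,#  
..@,#  
,,,~#  
...,♣  


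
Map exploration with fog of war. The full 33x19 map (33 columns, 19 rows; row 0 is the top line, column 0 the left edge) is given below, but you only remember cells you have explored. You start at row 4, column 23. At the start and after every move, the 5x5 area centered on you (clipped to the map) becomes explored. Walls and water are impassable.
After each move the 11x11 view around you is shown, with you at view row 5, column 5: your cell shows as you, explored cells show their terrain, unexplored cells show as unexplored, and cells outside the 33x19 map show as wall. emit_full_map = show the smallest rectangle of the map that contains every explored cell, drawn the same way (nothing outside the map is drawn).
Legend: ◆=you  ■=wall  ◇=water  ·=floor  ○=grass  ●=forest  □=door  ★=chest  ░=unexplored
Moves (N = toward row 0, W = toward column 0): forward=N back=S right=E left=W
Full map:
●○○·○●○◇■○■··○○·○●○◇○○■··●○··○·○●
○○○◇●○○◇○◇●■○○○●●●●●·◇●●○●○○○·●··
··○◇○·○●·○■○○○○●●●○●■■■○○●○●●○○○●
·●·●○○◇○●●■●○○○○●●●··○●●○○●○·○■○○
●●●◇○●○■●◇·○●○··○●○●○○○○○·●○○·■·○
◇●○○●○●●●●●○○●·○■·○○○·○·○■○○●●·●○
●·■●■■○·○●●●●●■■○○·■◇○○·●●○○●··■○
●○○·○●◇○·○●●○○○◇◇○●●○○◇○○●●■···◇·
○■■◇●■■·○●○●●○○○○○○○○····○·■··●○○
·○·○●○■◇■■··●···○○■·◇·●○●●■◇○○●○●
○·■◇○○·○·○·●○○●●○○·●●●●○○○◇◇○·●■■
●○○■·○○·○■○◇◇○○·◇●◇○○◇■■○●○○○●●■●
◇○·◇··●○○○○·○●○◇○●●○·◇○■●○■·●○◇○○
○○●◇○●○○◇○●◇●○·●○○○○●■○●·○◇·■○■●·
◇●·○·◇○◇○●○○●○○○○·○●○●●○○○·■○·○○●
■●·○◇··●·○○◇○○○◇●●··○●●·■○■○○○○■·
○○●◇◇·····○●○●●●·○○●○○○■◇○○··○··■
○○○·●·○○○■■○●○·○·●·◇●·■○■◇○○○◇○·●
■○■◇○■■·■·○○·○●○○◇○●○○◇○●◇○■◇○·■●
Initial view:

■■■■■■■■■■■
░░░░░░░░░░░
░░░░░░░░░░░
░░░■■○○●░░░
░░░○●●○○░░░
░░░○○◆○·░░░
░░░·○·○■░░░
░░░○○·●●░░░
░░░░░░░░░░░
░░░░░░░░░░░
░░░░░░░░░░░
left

■■■■■■■■■■■
░░░░░░░░░░░
░░░░░░░░░░░
░░░■■■○○●░░
░░░·○●●○○░░
░░░○○◆○○·░░
░░░○·○·○■░░
░░░◇○○·●●░░
░░░░░░░░░░░
░░░░░░░░░░░
░░░░░░░░░░░

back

░░░░░░░░░░░
░░░░░░░░░░░
░░░■■■○○●░░
░░░·○●●○○░░
░░░○○○○○·░░
░░░○·◆·○■░░
░░░◇○○·●●░░
░░░○○◇○○░░░
░░░░░░░░░░░
░░░░░░░░░░░
░░░░░░░░░░░

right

░░░░░░░░░░░
░░░░░░░░░░░
░░■■■○○●░░░
░░·○●●○○░░░
░░○○○○○·░░░
░░○·○◆○■░░░
░░◇○○·●●░░░
░░○○◇○○●░░░
░░░░░░░░░░░
░░░░░░░░░░░
░░░░░░░░░░░

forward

■■■■■■■■■■■
░░░░░░░░░░░
░░░░░░░░░░░
░░■■■○○●░░░
░░·○●●○○░░░
░░○○○◆○·░░░
░░○·○·○■░░░
░░◇○○·●●░░░
░░○○◇○○●░░░
░░░░░░░░░░░
░░░░░░░░░░░

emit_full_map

■■■○○●
·○●●○○
○○○◆○·
○·○·○■
◇○○·●●
○○◇○○●

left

■■■■■■■■■■■
░░░░░░░░░░░
░░░░░░░░░░░
░░░■■■○○●░░
░░░·○●●○○░░
░░░○○◆○○·░░
░░░○·○·○■░░
░░░◇○○·●●░░
░░░○○◇○○●░░
░░░░░░░░░░░
░░░░░░░░░░░

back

░░░░░░░░░░░
░░░░░░░░░░░
░░░■■■○○●░░
░░░·○●●○○░░
░░░○○○○○·░░
░░░○·◆·○■░░
░░░◇○○·●●░░
░░░○○◇○○●░░
░░░░░░░░░░░
░░░░░░░░░░░
░░░░░░░░░░░

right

░░░░░░░░░░░
░░░░░░░░░░░
░░■■■○○●░░░
░░·○●●○○░░░
░░○○○○○·░░░
░░○·○◆○■░░░
░░◇○○·●●░░░
░░○○◇○○●░░░
░░░░░░░░░░░
░░░░░░░░░░░
░░░░░░░░░░░

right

░░░░░░░░░░░
░░░░░░░░░░░
░■■■○○●░░░░
░·○●●○○●░░░
░○○○○○·●░░░
░○·○·◆■○░░░
░◇○○·●●○░░░
░○○◇○○●●░░░
░░░░░░░░░░░
░░░░░░░░░░░
░░░░░░░░░░░

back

░░░░░░░░░░░
░■■■○○●░░░░
░·○●●○○●░░░
░○○○○○·●░░░
░○·○·○■○░░░
░◇○○·◆●○░░░
░○○◇○○●●░░░
░░░···○·░░░
░░░░░░░░░░░
░░░░░░░░░░░
░░░░░░░░░░░

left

░░░░░░░░░░░
░░■■■○○●░░░
░░·○●●○○●░░
░░○○○○○·●░░
░░○·○·○■○░░
░░◇○○◆●●○░░
░░○○◇○○●●░░
░░░····○·░░
░░░░░░░░░░░
░░░░░░░░░░░
░░░░░░░░░░░

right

░░░░░░░░░░░
░■■■○○●░░░░
░·○●●○○●░░░
░○○○○○·●░░░
░○·○·○■○░░░
░◇○○·◆●○░░░
░○○◇○○●●░░░
░░····○·░░░
░░░░░░░░░░░
░░░░░░░░░░░
░░░░░░░░░░░

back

░■■■○○●░░░░
░·○●●○○●░░░
░○○○○○·●░░░
░○·○·○■○░░░
░◇○○·●●○░░░
░○○◇○◆●●░░░
░░····○·░░░
░░░●○●●■░░░
░░░░░░░░░░░
░░░░░░░░░░░
░░░░░░░░░░░

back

░·○●●○○●░░░
░○○○○○·●░░░
░○·○·○■○░░░
░◇○○·●●○░░░
░○○◇○○●●░░░
░░···◆○·░░░
░░░●○●●■░░░
░░░●○○○◇░░░
░░░░░░░░░░░
░░░░░░░░░░░
░░░░░░░░░░░

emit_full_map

■■■○○●░
·○●●○○●
○○○○○·●
○·○·○■○
◇○○·●●○
○○◇○○●●
░···◆○·
░░●○●●■
░░●○○○◇

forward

░■■■○○●░░░░
░·○●●○○●░░░
░○○○○○·●░░░
░○·○·○■○░░░
░◇○○·●●○░░░
░○○◇○◆●●░░░
░░····○·░░░
░░░●○●●■░░░
░░░●○○○◇░░░
░░░░░░░░░░░
░░░░░░░░░░░

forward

░░░░░░░░░░░
░■■■○○●░░░░
░·○●●○○●░░░
░○○○○○·●░░░
░○·○·○■○░░░
░◇○○·◆●○░░░
░○○◇○○●●░░░
░░····○·░░░
░░░●○●●■░░░
░░░●○○○◇░░░
░░░░░░░░░░░

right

░░░░░░░░░░░
■■■○○●░░░░░
·○●●○○●░░░░
○○○○○·●○░░░
○·○·○■○○░░░
◇○○·●◆○○░░░
○○◇○○●●■░░░
░····○·■░░░
░░●○●●■░░░░
░░●○○○◇░░░░
░░░░░░░░░░░

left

░░░░░░░░░░░
░■■■○○●░░░░
░·○●●○○●░░░
░○○○○○·●○░░
░○·○·○■○○░░
░◇○○·◆●○○░░
░○○◇○○●●■░░
░░····○·■░░
░░░●○●●■░░░
░░░●○○○◇░░░
░░░░░░░░░░░

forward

░░░░░░░░░░░
░░░░░░░░░░░
░■■■○○●░░░░
░·○●●○○●░░░
░○○○○○·●○░░
░○·○·◆■○○░░
░◇○○·●●○○░░
░○○◇○○●●■░░
░░····○·■░░
░░░●○●●■░░░
░░░●○○○◇░░░

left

░░░░░░░░░░░
░░░░░░░░░░░
░░■■■○○●░░░
░░·○●●○○●░░
░░○○○○○·●○░
░░○·○◆○■○○░
░░◇○○·●●○○░
░░○○◇○○●●■░
░░░····○·■░
░░░░●○●●■░░
░░░░●○○○◇░░

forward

■■■■■■■■■■■
░░░░░░░░░░░
░░░░░░░░░░░
░░■■■○○●░░░
░░·○●●○○●░░
░░○○○◆○·●○░
░░○·○·○■○○░
░░◇○○·●●○○░
░░○○◇○○●●■░
░░░····○·■░
░░░░●○●●■░░

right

■■■■■■■■■■■
░░░░░░░░░░░
░░░░░░░░░░░
░■■■○○●○░░░
░·○●●○○●░░░
░○○○○◆·●○░░
░○·○·○■○○░░
░◇○○·●●○○░░
░○○◇○○●●■░░
░░····○·■░░
░░░●○●●■░░░

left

■■■■■■■■■■■
░░░░░░░░░░░
░░░░░░░░░░░
░░■■■○○●○░░
░░·○●●○○●░░
░░○○○◆○·●○░
░░○·○·○■○○░
░░◇○○·●●○○░
░░○○◇○○●●■░
░░░····○·■░
░░░░●○●●■░░

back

░░░░░░░░░░░
░░░░░░░░░░░
░░■■■○○●○░░
░░·○●●○○●░░
░░○○○○○·●○░
░░○·○◆○■○○░
░░◇○○·●●○○░
░░○○◇○○●●■░
░░░····○·■░
░░░░●○●●■░░
░░░░●○○○◇░░

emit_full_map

■■■○○●○░
·○●●○○●░
○○○○○·●○
○·○◆○■○○
◇○○·●●○○
○○◇○○●●■
░····○·■
░░●○●●■░
░░●○○○◇░

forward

■■■■■■■■■■■
░░░░░░░░░░░
░░░░░░░░░░░
░░■■■○○●○░░
░░·○●●○○●░░
░░○○○◆○·●○░
░░○·○·○■○○░
░░◇○○·●●○○░
░░○○◇○○●●■░
░░░····○·■░
░░░░●○●●■░░

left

■■■■■■■■■■■
░░░░░░░░░░░
░░░░░░░░░░░
░░░■■■○○●○░
░░░·○●●○○●░
░░░○○◆○○·●○
░░░○·○·○■○○
░░░◇○○·●●○○
░░░○○◇○○●●■
░░░░····○·■
░░░░░●○●●■░

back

░░░░░░░░░░░
░░░░░░░░░░░
░░░■■■○○●○░
░░░·○●●○○●░
░░░○○○○○·●○
░░░○·◆·○■○○
░░░◇○○·●●○○
░░░○○◇○○●●■
░░░░····○·■
░░░░░●○●●■░
░░░░░●○○○◇░

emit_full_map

■■■○○●○░
·○●●○○●░
○○○○○·●○
○·◆·○■○○
◇○○·●●○○
○○◇○○●●■
░····○·■
░░●○●●■░
░░●○○○◇░


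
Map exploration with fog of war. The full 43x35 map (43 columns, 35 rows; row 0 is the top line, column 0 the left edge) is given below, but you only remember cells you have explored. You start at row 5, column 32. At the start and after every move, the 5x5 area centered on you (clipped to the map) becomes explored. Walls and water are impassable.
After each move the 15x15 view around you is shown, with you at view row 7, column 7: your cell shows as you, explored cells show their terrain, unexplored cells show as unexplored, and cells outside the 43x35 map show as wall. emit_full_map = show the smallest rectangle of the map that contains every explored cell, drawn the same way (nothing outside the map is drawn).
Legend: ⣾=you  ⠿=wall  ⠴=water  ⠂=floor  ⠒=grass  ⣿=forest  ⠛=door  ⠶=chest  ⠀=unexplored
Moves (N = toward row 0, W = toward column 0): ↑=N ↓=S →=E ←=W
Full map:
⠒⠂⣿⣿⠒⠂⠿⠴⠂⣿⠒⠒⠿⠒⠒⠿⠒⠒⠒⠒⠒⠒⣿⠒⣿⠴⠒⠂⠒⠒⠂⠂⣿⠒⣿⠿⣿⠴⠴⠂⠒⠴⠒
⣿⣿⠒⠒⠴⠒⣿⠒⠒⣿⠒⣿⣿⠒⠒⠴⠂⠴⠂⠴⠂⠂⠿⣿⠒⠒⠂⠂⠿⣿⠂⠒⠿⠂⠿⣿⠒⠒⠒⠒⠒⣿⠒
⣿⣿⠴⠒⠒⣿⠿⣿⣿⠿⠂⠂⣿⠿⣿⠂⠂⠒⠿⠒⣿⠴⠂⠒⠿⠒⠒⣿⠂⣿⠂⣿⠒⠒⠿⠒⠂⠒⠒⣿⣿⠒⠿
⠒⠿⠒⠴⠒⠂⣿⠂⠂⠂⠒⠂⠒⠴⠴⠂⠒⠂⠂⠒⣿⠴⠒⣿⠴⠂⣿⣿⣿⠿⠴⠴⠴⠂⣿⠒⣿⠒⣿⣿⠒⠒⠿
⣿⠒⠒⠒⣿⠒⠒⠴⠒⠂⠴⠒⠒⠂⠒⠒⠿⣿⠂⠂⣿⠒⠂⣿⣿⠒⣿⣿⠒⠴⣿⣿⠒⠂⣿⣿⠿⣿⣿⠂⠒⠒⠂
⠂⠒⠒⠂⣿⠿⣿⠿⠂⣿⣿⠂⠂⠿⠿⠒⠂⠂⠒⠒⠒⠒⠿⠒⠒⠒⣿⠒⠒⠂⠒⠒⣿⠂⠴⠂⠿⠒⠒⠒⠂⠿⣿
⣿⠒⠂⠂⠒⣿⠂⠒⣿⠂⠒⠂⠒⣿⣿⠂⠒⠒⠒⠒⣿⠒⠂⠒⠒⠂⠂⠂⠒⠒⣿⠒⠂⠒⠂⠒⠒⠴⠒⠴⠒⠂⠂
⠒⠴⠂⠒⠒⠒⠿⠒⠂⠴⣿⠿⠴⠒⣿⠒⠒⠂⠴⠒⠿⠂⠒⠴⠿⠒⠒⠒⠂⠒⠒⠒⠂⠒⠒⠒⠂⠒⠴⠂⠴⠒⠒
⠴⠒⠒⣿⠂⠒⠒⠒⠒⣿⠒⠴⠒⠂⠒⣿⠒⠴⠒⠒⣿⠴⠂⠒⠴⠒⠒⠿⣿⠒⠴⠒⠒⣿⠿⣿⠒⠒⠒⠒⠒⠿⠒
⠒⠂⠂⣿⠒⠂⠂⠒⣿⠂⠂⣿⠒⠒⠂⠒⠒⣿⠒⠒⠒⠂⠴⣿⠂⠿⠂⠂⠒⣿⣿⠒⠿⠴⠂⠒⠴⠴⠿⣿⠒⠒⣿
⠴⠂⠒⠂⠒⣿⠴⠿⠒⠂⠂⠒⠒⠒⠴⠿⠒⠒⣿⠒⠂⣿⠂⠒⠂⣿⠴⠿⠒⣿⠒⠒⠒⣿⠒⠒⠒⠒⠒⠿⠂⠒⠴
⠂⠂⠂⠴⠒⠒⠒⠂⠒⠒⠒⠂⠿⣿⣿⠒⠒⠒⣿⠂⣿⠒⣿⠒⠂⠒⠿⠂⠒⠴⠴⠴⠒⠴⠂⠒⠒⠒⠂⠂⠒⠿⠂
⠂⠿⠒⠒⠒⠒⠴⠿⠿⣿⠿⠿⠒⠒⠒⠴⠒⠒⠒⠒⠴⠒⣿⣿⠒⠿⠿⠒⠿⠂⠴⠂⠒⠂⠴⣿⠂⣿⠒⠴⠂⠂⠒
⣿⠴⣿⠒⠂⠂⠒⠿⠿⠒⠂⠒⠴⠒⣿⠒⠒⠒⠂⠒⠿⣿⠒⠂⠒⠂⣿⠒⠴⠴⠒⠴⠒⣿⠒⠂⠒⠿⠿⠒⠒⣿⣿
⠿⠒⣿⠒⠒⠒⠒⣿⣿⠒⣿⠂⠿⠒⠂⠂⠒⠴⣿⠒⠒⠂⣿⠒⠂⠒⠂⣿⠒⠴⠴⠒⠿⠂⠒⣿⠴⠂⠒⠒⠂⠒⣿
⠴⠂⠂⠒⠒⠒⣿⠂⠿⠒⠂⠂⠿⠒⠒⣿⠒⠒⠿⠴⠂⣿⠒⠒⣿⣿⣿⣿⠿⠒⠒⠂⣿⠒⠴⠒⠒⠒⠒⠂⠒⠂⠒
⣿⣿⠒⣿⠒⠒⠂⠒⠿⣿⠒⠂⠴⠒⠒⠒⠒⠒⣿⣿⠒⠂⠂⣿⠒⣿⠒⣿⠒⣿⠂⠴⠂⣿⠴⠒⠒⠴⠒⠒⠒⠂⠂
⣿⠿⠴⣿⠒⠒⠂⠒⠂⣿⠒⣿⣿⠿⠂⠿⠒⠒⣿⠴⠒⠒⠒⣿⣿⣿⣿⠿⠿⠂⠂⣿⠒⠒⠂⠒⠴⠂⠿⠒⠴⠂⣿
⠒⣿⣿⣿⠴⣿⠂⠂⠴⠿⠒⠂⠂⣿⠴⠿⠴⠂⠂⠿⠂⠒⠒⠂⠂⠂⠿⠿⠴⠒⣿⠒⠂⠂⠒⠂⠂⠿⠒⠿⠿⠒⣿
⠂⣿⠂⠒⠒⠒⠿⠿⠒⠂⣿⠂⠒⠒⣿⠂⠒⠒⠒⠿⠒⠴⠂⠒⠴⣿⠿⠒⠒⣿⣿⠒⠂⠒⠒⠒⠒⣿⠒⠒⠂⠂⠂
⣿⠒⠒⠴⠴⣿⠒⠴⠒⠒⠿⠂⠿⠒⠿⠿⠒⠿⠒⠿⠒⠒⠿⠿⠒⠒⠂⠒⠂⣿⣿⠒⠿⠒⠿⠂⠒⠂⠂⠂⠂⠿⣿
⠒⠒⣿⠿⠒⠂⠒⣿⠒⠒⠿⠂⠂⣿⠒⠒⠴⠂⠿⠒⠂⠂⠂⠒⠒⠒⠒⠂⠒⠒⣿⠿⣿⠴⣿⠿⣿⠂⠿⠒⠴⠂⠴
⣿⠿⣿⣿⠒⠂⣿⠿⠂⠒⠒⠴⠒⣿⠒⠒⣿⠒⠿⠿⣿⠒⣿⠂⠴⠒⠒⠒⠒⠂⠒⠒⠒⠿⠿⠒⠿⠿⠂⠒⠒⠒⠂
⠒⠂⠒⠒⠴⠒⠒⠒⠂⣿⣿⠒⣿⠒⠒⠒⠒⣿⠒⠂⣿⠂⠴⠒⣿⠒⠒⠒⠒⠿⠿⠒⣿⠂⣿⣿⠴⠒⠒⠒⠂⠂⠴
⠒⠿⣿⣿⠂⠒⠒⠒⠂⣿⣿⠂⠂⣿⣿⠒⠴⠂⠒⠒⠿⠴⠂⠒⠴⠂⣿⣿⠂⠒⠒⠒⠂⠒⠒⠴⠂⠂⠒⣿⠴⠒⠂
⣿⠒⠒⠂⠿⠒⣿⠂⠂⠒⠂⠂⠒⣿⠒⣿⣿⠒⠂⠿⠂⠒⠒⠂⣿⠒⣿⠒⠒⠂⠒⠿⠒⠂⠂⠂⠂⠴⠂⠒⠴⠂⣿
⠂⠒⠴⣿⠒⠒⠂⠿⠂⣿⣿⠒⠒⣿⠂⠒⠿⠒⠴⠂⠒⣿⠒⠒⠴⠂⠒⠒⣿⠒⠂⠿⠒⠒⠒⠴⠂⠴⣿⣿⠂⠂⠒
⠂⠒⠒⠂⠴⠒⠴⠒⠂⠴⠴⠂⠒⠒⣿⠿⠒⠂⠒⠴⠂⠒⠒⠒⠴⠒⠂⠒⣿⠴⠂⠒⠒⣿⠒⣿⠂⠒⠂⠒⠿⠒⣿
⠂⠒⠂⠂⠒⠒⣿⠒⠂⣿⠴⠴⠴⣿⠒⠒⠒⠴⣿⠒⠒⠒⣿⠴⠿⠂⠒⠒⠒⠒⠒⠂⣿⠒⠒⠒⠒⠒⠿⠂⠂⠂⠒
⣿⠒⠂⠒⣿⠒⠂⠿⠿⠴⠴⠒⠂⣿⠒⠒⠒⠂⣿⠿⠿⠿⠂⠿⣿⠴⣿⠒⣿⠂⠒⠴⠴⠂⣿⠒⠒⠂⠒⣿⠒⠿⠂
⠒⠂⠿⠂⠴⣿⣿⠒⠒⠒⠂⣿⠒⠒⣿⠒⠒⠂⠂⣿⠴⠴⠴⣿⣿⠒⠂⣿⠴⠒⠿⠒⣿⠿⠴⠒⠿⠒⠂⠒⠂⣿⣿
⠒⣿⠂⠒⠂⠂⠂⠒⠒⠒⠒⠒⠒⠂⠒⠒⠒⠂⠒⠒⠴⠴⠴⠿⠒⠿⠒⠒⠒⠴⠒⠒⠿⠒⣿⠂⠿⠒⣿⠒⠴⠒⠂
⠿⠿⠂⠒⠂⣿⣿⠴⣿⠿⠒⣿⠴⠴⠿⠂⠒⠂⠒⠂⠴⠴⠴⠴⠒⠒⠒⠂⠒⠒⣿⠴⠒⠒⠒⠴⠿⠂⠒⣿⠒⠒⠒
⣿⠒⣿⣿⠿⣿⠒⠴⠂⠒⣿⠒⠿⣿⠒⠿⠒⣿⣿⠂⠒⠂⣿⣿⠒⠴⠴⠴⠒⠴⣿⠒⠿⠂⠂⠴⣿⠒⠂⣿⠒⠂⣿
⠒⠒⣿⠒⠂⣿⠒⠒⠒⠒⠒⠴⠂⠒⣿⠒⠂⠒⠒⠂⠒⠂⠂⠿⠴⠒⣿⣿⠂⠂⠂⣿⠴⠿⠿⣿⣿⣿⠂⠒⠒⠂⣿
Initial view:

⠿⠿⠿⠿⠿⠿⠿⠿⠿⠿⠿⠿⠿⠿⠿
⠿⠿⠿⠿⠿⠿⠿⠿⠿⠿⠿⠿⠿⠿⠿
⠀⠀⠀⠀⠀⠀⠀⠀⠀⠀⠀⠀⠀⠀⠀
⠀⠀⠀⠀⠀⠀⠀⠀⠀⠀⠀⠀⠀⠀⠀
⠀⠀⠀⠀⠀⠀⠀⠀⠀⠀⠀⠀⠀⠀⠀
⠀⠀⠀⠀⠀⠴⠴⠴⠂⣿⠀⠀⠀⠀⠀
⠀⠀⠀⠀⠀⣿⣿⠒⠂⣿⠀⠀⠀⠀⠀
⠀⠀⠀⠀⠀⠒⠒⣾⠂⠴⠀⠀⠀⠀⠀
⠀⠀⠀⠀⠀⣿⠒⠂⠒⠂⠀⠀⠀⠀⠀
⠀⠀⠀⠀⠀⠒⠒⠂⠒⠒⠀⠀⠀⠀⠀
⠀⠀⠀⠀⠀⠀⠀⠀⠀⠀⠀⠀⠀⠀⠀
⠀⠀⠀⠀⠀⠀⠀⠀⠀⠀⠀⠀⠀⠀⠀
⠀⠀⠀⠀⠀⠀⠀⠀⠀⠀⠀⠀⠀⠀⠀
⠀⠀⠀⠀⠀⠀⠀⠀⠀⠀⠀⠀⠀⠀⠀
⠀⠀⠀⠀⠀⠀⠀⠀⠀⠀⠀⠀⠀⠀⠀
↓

⠿⠿⠿⠿⠿⠿⠿⠿⠿⠿⠿⠿⠿⠿⠿
⠀⠀⠀⠀⠀⠀⠀⠀⠀⠀⠀⠀⠀⠀⠀
⠀⠀⠀⠀⠀⠀⠀⠀⠀⠀⠀⠀⠀⠀⠀
⠀⠀⠀⠀⠀⠀⠀⠀⠀⠀⠀⠀⠀⠀⠀
⠀⠀⠀⠀⠀⠴⠴⠴⠂⣿⠀⠀⠀⠀⠀
⠀⠀⠀⠀⠀⣿⣿⠒⠂⣿⠀⠀⠀⠀⠀
⠀⠀⠀⠀⠀⠒⠒⣿⠂⠴⠀⠀⠀⠀⠀
⠀⠀⠀⠀⠀⣿⠒⣾⠒⠂⠀⠀⠀⠀⠀
⠀⠀⠀⠀⠀⠒⠒⠂⠒⠒⠀⠀⠀⠀⠀
⠀⠀⠀⠀⠀⠴⠒⠒⣿⠿⠀⠀⠀⠀⠀
⠀⠀⠀⠀⠀⠀⠀⠀⠀⠀⠀⠀⠀⠀⠀
⠀⠀⠀⠀⠀⠀⠀⠀⠀⠀⠀⠀⠀⠀⠀
⠀⠀⠀⠀⠀⠀⠀⠀⠀⠀⠀⠀⠀⠀⠀
⠀⠀⠀⠀⠀⠀⠀⠀⠀⠀⠀⠀⠀⠀⠀
⠀⠀⠀⠀⠀⠀⠀⠀⠀⠀⠀⠀⠀⠀⠀

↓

⠀⠀⠀⠀⠀⠀⠀⠀⠀⠀⠀⠀⠀⠀⠀
⠀⠀⠀⠀⠀⠀⠀⠀⠀⠀⠀⠀⠀⠀⠀
⠀⠀⠀⠀⠀⠀⠀⠀⠀⠀⠀⠀⠀⠀⠀
⠀⠀⠀⠀⠀⠴⠴⠴⠂⣿⠀⠀⠀⠀⠀
⠀⠀⠀⠀⠀⣿⣿⠒⠂⣿⠀⠀⠀⠀⠀
⠀⠀⠀⠀⠀⠒⠒⣿⠂⠴⠀⠀⠀⠀⠀
⠀⠀⠀⠀⠀⣿⠒⠂⠒⠂⠀⠀⠀⠀⠀
⠀⠀⠀⠀⠀⠒⠒⣾⠒⠒⠀⠀⠀⠀⠀
⠀⠀⠀⠀⠀⠴⠒⠒⣿⠿⠀⠀⠀⠀⠀
⠀⠀⠀⠀⠀⣿⠒⠿⠴⠂⠀⠀⠀⠀⠀
⠀⠀⠀⠀⠀⠀⠀⠀⠀⠀⠀⠀⠀⠀⠀
⠀⠀⠀⠀⠀⠀⠀⠀⠀⠀⠀⠀⠀⠀⠀
⠀⠀⠀⠀⠀⠀⠀⠀⠀⠀⠀⠀⠀⠀⠀
⠀⠀⠀⠀⠀⠀⠀⠀⠀⠀⠀⠀⠀⠀⠀
⠀⠀⠀⠀⠀⠀⠀⠀⠀⠀⠀⠀⠀⠀⠀

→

⠀⠀⠀⠀⠀⠀⠀⠀⠀⠀⠀⠀⠀⠀⠀
⠀⠀⠀⠀⠀⠀⠀⠀⠀⠀⠀⠀⠀⠀⠀
⠀⠀⠀⠀⠀⠀⠀⠀⠀⠀⠀⠀⠀⠀⠀
⠀⠀⠀⠀⠴⠴⠴⠂⣿⠀⠀⠀⠀⠀⠀
⠀⠀⠀⠀⣿⣿⠒⠂⣿⠀⠀⠀⠀⠀⠀
⠀⠀⠀⠀⠒⠒⣿⠂⠴⠂⠀⠀⠀⠀⠀
⠀⠀⠀⠀⣿⠒⠂⠒⠂⠒⠀⠀⠀⠀⠀
⠀⠀⠀⠀⠒⠒⠂⣾⠒⠒⠀⠀⠀⠀⠀
⠀⠀⠀⠀⠴⠒⠒⣿⠿⣿⠀⠀⠀⠀⠀
⠀⠀⠀⠀⣿⠒⠿⠴⠂⠒⠀⠀⠀⠀⠀
⠀⠀⠀⠀⠀⠀⠀⠀⠀⠀⠀⠀⠀⠀⠀
⠀⠀⠀⠀⠀⠀⠀⠀⠀⠀⠀⠀⠀⠀⠀
⠀⠀⠀⠀⠀⠀⠀⠀⠀⠀⠀⠀⠀⠀⠀
⠀⠀⠀⠀⠀⠀⠀⠀⠀⠀⠀⠀⠀⠀⠀
⠀⠀⠀⠀⠀⠀⠀⠀⠀⠀⠀⠀⠀⠀⠀

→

⠀⠀⠀⠀⠀⠀⠀⠀⠀⠀⠀⠀⠀⠀⠀
⠀⠀⠀⠀⠀⠀⠀⠀⠀⠀⠀⠀⠀⠀⠀
⠀⠀⠀⠀⠀⠀⠀⠀⠀⠀⠀⠀⠀⠀⠀
⠀⠀⠀⠴⠴⠴⠂⣿⠀⠀⠀⠀⠀⠀⠀
⠀⠀⠀⣿⣿⠒⠂⣿⠀⠀⠀⠀⠀⠀⠀
⠀⠀⠀⠒⠒⣿⠂⠴⠂⠿⠀⠀⠀⠀⠀
⠀⠀⠀⣿⠒⠂⠒⠂⠒⠒⠀⠀⠀⠀⠀
⠀⠀⠀⠒⠒⠂⠒⣾⠒⠂⠀⠀⠀⠀⠀
⠀⠀⠀⠴⠒⠒⣿⠿⣿⠒⠀⠀⠀⠀⠀
⠀⠀⠀⣿⠒⠿⠴⠂⠒⠴⠀⠀⠀⠀⠀
⠀⠀⠀⠀⠀⠀⠀⠀⠀⠀⠀⠀⠀⠀⠀
⠀⠀⠀⠀⠀⠀⠀⠀⠀⠀⠀⠀⠀⠀⠀
⠀⠀⠀⠀⠀⠀⠀⠀⠀⠀⠀⠀⠀⠀⠀
⠀⠀⠀⠀⠀⠀⠀⠀⠀⠀⠀⠀⠀⠀⠀
⠀⠀⠀⠀⠀⠀⠀⠀⠀⠀⠀⠀⠀⠀⠀

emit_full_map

⠴⠴⠴⠂⣿⠀⠀
⣿⣿⠒⠂⣿⠀⠀
⠒⠒⣿⠂⠴⠂⠿
⣿⠒⠂⠒⠂⠒⠒
⠒⠒⠂⠒⣾⠒⠂
⠴⠒⠒⣿⠿⣿⠒
⣿⠒⠿⠴⠂⠒⠴

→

⠀⠀⠀⠀⠀⠀⠀⠀⠀⠀⠀⠀⠀⠀⠀
⠀⠀⠀⠀⠀⠀⠀⠀⠀⠀⠀⠀⠀⠀⠀
⠀⠀⠀⠀⠀⠀⠀⠀⠀⠀⠀⠀⠀⠀⠀
⠀⠀⠴⠴⠴⠂⣿⠀⠀⠀⠀⠀⠀⠀⠀
⠀⠀⣿⣿⠒⠂⣿⠀⠀⠀⠀⠀⠀⠀⠀
⠀⠀⠒⠒⣿⠂⠴⠂⠿⠒⠀⠀⠀⠀⠀
⠀⠀⣿⠒⠂⠒⠂⠒⠒⠴⠀⠀⠀⠀⠀
⠀⠀⠒⠒⠂⠒⠒⣾⠂⠒⠀⠀⠀⠀⠀
⠀⠀⠴⠒⠒⣿⠿⣿⠒⠒⠀⠀⠀⠀⠀
⠀⠀⣿⠒⠿⠴⠂⠒⠴⠴⠀⠀⠀⠀⠀
⠀⠀⠀⠀⠀⠀⠀⠀⠀⠀⠀⠀⠀⠀⠀
⠀⠀⠀⠀⠀⠀⠀⠀⠀⠀⠀⠀⠀⠀⠀
⠀⠀⠀⠀⠀⠀⠀⠀⠀⠀⠀⠀⠀⠀⠀
⠀⠀⠀⠀⠀⠀⠀⠀⠀⠀⠀⠀⠀⠀⠀
⠀⠀⠀⠀⠀⠀⠀⠀⠀⠀⠀⠀⠀⠀⠀

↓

⠀⠀⠀⠀⠀⠀⠀⠀⠀⠀⠀⠀⠀⠀⠀
⠀⠀⠀⠀⠀⠀⠀⠀⠀⠀⠀⠀⠀⠀⠀
⠀⠀⠴⠴⠴⠂⣿⠀⠀⠀⠀⠀⠀⠀⠀
⠀⠀⣿⣿⠒⠂⣿⠀⠀⠀⠀⠀⠀⠀⠀
⠀⠀⠒⠒⣿⠂⠴⠂⠿⠒⠀⠀⠀⠀⠀
⠀⠀⣿⠒⠂⠒⠂⠒⠒⠴⠀⠀⠀⠀⠀
⠀⠀⠒⠒⠂⠒⠒⠒⠂⠒⠀⠀⠀⠀⠀
⠀⠀⠴⠒⠒⣿⠿⣾⠒⠒⠀⠀⠀⠀⠀
⠀⠀⣿⠒⠿⠴⠂⠒⠴⠴⠀⠀⠀⠀⠀
⠀⠀⠀⠀⠀⣿⠒⠒⠒⠒⠀⠀⠀⠀⠀
⠀⠀⠀⠀⠀⠀⠀⠀⠀⠀⠀⠀⠀⠀⠀
⠀⠀⠀⠀⠀⠀⠀⠀⠀⠀⠀⠀⠀⠀⠀
⠀⠀⠀⠀⠀⠀⠀⠀⠀⠀⠀⠀⠀⠀⠀
⠀⠀⠀⠀⠀⠀⠀⠀⠀⠀⠀⠀⠀⠀⠀
⠀⠀⠀⠀⠀⠀⠀⠀⠀⠀⠀⠀⠀⠀⠀

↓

⠀⠀⠀⠀⠀⠀⠀⠀⠀⠀⠀⠀⠀⠀⠀
⠀⠀⠴⠴⠴⠂⣿⠀⠀⠀⠀⠀⠀⠀⠀
⠀⠀⣿⣿⠒⠂⣿⠀⠀⠀⠀⠀⠀⠀⠀
⠀⠀⠒⠒⣿⠂⠴⠂⠿⠒⠀⠀⠀⠀⠀
⠀⠀⣿⠒⠂⠒⠂⠒⠒⠴⠀⠀⠀⠀⠀
⠀⠀⠒⠒⠂⠒⠒⠒⠂⠒⠀⠀⠀⠀⠀
⠀⠀⠴⠒⠒⣿⠿⣿⠒⠒⠀⠀⠀⠀⠀
⠀⠀⣿⠒⠿⠴⠂⣾⠴⠴⠀⠀⠀⠀⠀
⠀⠀⠀⠀⠀⣿⠒⠒⠒⠒⠀⠀⠀⠀⠀
⠀⠀⠀⠀⠀⠴⠂⠒⠒⠒⠀⠀⠀⠀⠀
⠀⠀⠀⠀⠀⠀⠀⠀⠀⠀⠀⠀⠀⠀⠀
⠀⠀⠀⠀⠀⠀⠀⠀⠀⠀⠀⠀⠀⠀⠀
⠀⠀⠀⠀⠀⠀⠀⠀⠀⠀⠀⠀⠀⠀⠀
⠀⠀⠀⠀⠀⠀⠀⠀⠀⠀⠀⠀⠀⠀⠀
⠀⠀⠀⠀⠀⠀⠀⠀⠀⠀⠀⠀⠀⠀⠀

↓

⠀⠀⠴⠴⠴⠂⣿⠀⠀⠀⠀⠀⠀⠀⠀
⠀⠀⣿⣿⠒⠂⣿⠀⠀⠀⠀⠀⠀⠀⠀
⠀⠀⠒⠒⣿⠂⠴⠂⠿⠒⠀⠀⠀⠀⠀
⠀⠀⣿⠒⠂⠒⠂⠒⠒⠴⠀⠀⠀⠀⠀
⠀⠀⠒⠒⠂⠒⠒⠒⠂⠒⠀⠀⠀⠀⠀
⠀⠀⠴⠒⠒⣿⠿⣿⠒⠒⠀⠀⠀⠀⠀
⠀⠀⣿⠒⠿⠴⠂⠒⠴⠴⠀⠀⠀⠀⠀
⠀⠀⠀⠀⠀⣿⠒⣾⠒⠒⠀⠀⠀⠀⠀
⠀⠀⠀⠀⠀⠴⠂⠒⠒⠒⠀⠀⠀⠀⠀
⠀⠀⠀⠀⠀⠂⠴⣿⠂⣿⠀⠀⠀⠀⠀
⠀⠀⠀⠀⠀⠀⠀⠀⠀⠀⠀⠀⠀⠀⠀
⠀⠀⠀⠀⠀⠀⠀⠀⠀⠀⠀⠀⠀⠀⠀
⠀⠀⠀⠀⠀⠀⠀⠀⠀⠀⠀⠀⠀⠀⠀
⠀⠀⠀⠀⠀⠀⠀⠀⠀⠀⠀⠀⠀⠀⠀
⠀⠀⠀⠀⠀⠀⠀⠀⠀⠀⠀⠀⠀⠀⠀

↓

⠀⠀⣿⣿⠒⠂⣿⠀⠀⠀⠀⠀⠀⠀⠀
⠀⠀⠒⠒⣿⠂⠴⠂⠿⠒⠀⠀⠀⠀⠀
⠀⠀⣿⠒⠂⠒⠂⠒⠒⠴⠀⠀⠀⠀⠀
⠀⠀⠒⠒⠂⠒⠒⠒⠂⠒⠀⠀⠀⠀⠀
⠀⠀⠴⠒⠒⣿⠿⣿⠒⠒⠀⠀⠀⠀⠀
⠀⠀⣿⠒⠿⠴⠂⠒⠴⠴⠀⠀⠀⠀⠀
⠀⠀⠀⠀⠀⣿⠒⠒⠒⠒⠀⠀⠀⠀⠀
⠀⠀⠀⠀⠀⠴⠂⣾⠒⠒⠀⠀⠀⠀⠀
⠀⠀⠀⠀⠀⠂⠴⣿⠂⣿⠀⠀⠀⠀⠀
⠀⠀⠀⠀⠀⣿⠒⠂⠒⠿⠀⠀⠀⠀⠀
⠀⠀⠀⠀⠀⠀⠀⠀⠀⠀⠀⠀⠀⠀⠀
⠀⠀⠀⠀⠀⠀⠀⠀⠀⠀⠀⠀⠀⠀⠀
⠀⠀⠀⠀⠀⠀⠀⠀⠀⠀⠀⠀⠀⠀⠀
⠀⠀⠀⠀⠀⠀⠀⠀⠀⠀⠀⠀⠀⠀⠀
⠀⠀⠀⠀⠀⠀⠀⠀⠀⠀⠀⠀⠀⠀⠀

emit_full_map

⠴⠴⠴⠂⣿⠀⠀⠀
⣿⣿⠒⠂⣿⠀⠀⠀
⠒⠒⣿⠂⠴⠂⠿⠒
⣿⠒⠂⠒⠂⠒⠒⠴
⠒⠒⠂⠒⠒⠒⠂⠒
⠴⠒⠒⣿⠿⣿⠒⠒
⣿⠒⠿⠴⠂⠒⠴⠴
⠀⠀⠀⣿⠒⠒⠒⠒
⠀⠀⠀⠴⠂⣾⠒⠒
⠀⠀⠀⠂⠴⣿⠂⣿
⠀⠀⠀⣿⠒⠂⠒⠿

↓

⠀⠀⠒⠒⣿⠂⠴⠂⠿⠒⠀⠀⠀⠀⠀
⠀⠀⣿⠒⠂⠒⠂⠒⠒⠴⠀⠀⠀⠀⠀
⠀⠀⠒⠒⠂⠒⠒⠒⠂⠒⠀⠀⠀⠀⠀
⠀⠀⠴⠒⠒⣿⠿⣿⠒⠒⠀⠀⠀⠀⠀
⠀⠀⣿⠒⠿⠴⠂⠒⠴⠴⠀⠀⠀⠀⠀
⠀⠀⠀⠀⠀⣿⠒⠒⠒⠒⠀⠀⠀⠀⠀
⠀⠀⠀⠀⠀⠴⠂⠒⠒⠒⠀⠀⠀⠀⠀
⠀⠀⠀⠀⠀⠂⠴⣾⠂⣿⠀⠀⠀⠀⠀
⠀⠀⠀⠀⠀⣿⠒⠂⠒⠿⠀⠀⠀⠀⠀
⠀⠀⠀⠀⠀⠂⠒⣿⠴⠂⠀⠀⠀⠀⠀
⠀⠀⠀⠀⠀⠀⠀⠀⠀⠀⠀⠀⠀⠀⠀
⠀⠀⠀⠀⠀⠀⠀⠀⠀⠀⠀⠀⠀⠀⠀
⠀⠀⠀⠀⠀⠀⠀⠀⠀⠀⠀⠀⠀⠀⠀
⠀⠀⠀⠀⠀⠀⠀⠀⠀⠀⠀⠀⠀⠀⠀
⠀⠀⠀⠀⠀⠀⠀⠀⠀⠀⠀⠀⠀⠀⠀

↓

⠀⠀⣿⠒⠂⠒⠂⠒⠒⠴⠀⠀⠀⠀⠀
⠀⠀⠒⠒⠂⠒⠒⠒⠂⠒⠀⠀⠀⠀⠀
⠀⠀⠴⠒⠒⣿⠿⣿⠒⠒⠀⠀⠀⠀⠀
⠀⠀⣿⠒⠿⠴⠂⠒⠴⠴⠀⠀⠀⠀⠀
⠀⠀⠀⠀⠀⣿⠒⠒⠒⠒⠀⠀⠀⠀⠀
⠀⠀⠀⠀⠀⠴⠂⠒⠒⠒⠀⠀⠀⠀⠀
⠀⠀⠀⠀⠀⠂⠴⣿⠂⣿⠀⠀⠀⠀⠀
⠀⠀⠀⠀⠀⣿⠒⣾⠒⠿⠀⠀⠀⠀⠀
⠀⠀⠀⠀⠀⠂⠒⣿⠴⠂⠀⠀⠀⠀⠀
⠀⠀⠀⠀⠀⠒⠴⠒⠒⠒⠀⠀⠀⠀⠀
⠀⠀⠀⠀⠀⠀⠀⠀⠀⠀⠀⠀⠀⠀⠀
⠀⠀⠀⠀⠀⠀⠀⠀⠀⠀⠀⠀⠀⠀⠀
⠀⠀⠀⠀⠀⠀⠀⠀⠀⠀⠀⠀⠀⠀⠀
⠀⠀⠀⠀⠀⠀⠀⠀⠀⠀⠀⠀⠀⠀⠀
⠀⠀⠀⠀⠀⠀⠀⠀⠀⠀⠀⠀⠀⠀⠀

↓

⠀⠀⠒⠒⠂⠒⠒⠒⠂⠒⠀⠀⠀⠀⠀
⠀⠀⠴⠒⠒⣿⠿⣿⠒⠒⠀⠀⠀⠀⠀
⠀⠀⣿⠒⠿⠴⠂⠒⠴⠴⠀⠀⠀⠀⠀
⠀⠀⠀⠀⠀⣿⠒⠒⠒⠒⠀⠀⠀⠀⠀
⠀⠀⠀⠀⠀⠴⠂⠒⠒⠒⠀⠀⠀⠀⠀
⠀⠀⠀⠀⠀⠂⠴⣿⠂⣿⠀⠀⠀⠀⠀
⠀⠀⠀⠀⠀⣿⠒⠂⠒⠿⠀⠀⠀⠀⠀
⠀⠀⠀⠀⠀⠂⠒⣾⠴⠂⠀⠀⠀⠀⠀
⠀⠀⠀⠀⠀⠒⠴⠒⠒⠒⠀⠀⠀⠀⠀
⠀⠀⠀⠀⠀⣿⠴⠒⠒⠴⠀⠀⠀⠀⠀
⠀⠀⠀⠀⠀⠀⠀⠀⠀⠀⠀⠀⠀⠀⠀
⠀⠀⠀⠀⠀⠀⠀⠀⠀⠀⠀⠀⠀⠀⠀
⠀⠀⠀⠀⠀⠀⠀⠀⠀⠀⠀⠀⠀⠀⠀
⠀⠀⠀⠀⠀⠀⠀⠀⠀⠀⠀⠀⠀⠀⠀
⠀⠀⠀⠀⠀⠀⠀⠀⠀⠀⠀⠀⠀⠀⠀

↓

⠀⠀⠴⠒⠒⣿⠿⣿⠒⠒⠀⠀⠀⠀⠀
⠀⠀⣿⠒⠿⠴⠂⠒⠴⠴⠀⠀⠀⠀⠀
⠀⠀⠀⠀⠀⣿⠒⠒⠒⠒⠀⠀⠀⠀⠀
⠀⠀⠀⠀⠀⠴⠂⠒⠒⠒⠀⠀⠀⠀⠀
⠀⠀⠀⠀⠀⠂⠴⣿⠂⣿⠀⠀⠀⠀⠀
⠀⠀⠀⠀⠀⣿⠒⠂⠒⠿⠀⠀⠀⠀⠀
⠀⠀⠀⠀⠀⠂⠒⣿⠴⠂⠀⠀⠀⠀⠀
⠀⠀⠀⠀⠀⠒⠴⣾⠒⠒⠀⠀⠀⠀⠀
⠀⠀⠀⠀⠀⣿⠴⠒⠒⠴⠀⠀⠀⠀⠀
⠀⠀⠀⠀⠀⠒⠂⠒⠴⠂⠀⠀⠀⠀⠀
⠀⠀⠀⠀⠀⠀⠀⠀⠀⠀⠀⠀⠀⠀⠀
⠀⠀⠀⠀⠀⠀⠀⠀⠀⠀⠀⠀⠀⠀⠀
⠀⠀⠀⠀⠀⠀⠀⠀⠀⠀⠀⠀⠀⠀⠀
⠀⠀⠀⠀⠀⠀⠀⠀⠀⠀⠀⠀⠀⠀⠀
⠀⠀⠀⠀⠀⠀⠀⠀⠀⠀⠀⠀⠀⠀⠀

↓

⠀⠀⣿⠒⠿⠴⠂⠒⠴⠴⠀⠀⠀⠀⠀
⠀⠀⠀⠀⠀⣿⠒⠒⠒⠒⠀⠀⠀⠀⠀
⠀⠀⠀⠀⠀⠴⠂⠒⠒⠒⠀⠀⠀⠀⠀
⠀⠀⠀⠀⠀⠂⠴⣿⠂⣿⠀⠀⠀⠀⠀
⠀⠀⠀⠀⠀⣿⠒⠂⠒⠿⠀⠀⠀⠀⠀
⠀⠀⠀⠀⠀⠂⠒⣿⠴⠂⠀⠀⠀⠀⠀
⠀⠀⠀⠀⠀⠒⠴⠒⠒⠒⠀⠀⠀⠀⠀
⠀⠀⠀⠀⠀⣿⠴⣾⠒⠴⠀⠀⠀⠀⠀
⠀⠀⠀⠀⠀⠒⠂⠒⠴⠂⠀⠀⠀⠀⠀
⠀⠀⠀⠀⠀⠂⠒⠂⠂⠿⠀⠀⠀⠀⠀
⠀⠀⠀⠀⠀⠀⠀⠀⠀⠀⠀⠀⠀⠀⠀
⠀⠀⠀⠀⠀⠀⠀⠀⠀⠀⠀⠀⠀⠀⠀
⠀⠀⠀⠀⠀⠀⠀⠀⠀⠀⠀⠀⠀⠀⠀
⠀⠀⠀⠀⠀⠀⠀⠀⠀⠀⠀⠀⠀⠀⠀
⠀⠀⠀⠀⠀⠀⠀⠀⠀⠀⠀⠀⠀⠀⠀

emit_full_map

⠴⠴⠴⠂⣿⠀⠀⠀
⣿⣿⠒⠂⣿⠀⠀⠀
⠒⠒⣿⠂⠴⠂⠿⠒
⣿⠒⠂⠒⠂⠒⠒⠴
⠒⠒⠂⠒⠒⠒⠂⠒
⠴⠒⠒⣿⠿⣿⠒⠒
⣿⠒⠿⠴⠂⠒⠴⠴
⠀⠀⠀⣿⠒⠒⠒⠒
⠀⠀⠀⠴⠂⠒⠒⠒
⠀⠀⠀⠂⠴⣿⠂⣿
⠀⠀⠀⣿⠒⠂⠒⠿
⠀⠀⠀⠂⠒⣿⠴⠂
⠀⠀⠀⠒⠴⠒⠒⠒
⠀⠀⠀⣿⠴⣾⠒⠴
⠀⠀⠀⠒⠂⠒⠴⠂
⠀⠀⠀⠂⠒⠂⠂⠿


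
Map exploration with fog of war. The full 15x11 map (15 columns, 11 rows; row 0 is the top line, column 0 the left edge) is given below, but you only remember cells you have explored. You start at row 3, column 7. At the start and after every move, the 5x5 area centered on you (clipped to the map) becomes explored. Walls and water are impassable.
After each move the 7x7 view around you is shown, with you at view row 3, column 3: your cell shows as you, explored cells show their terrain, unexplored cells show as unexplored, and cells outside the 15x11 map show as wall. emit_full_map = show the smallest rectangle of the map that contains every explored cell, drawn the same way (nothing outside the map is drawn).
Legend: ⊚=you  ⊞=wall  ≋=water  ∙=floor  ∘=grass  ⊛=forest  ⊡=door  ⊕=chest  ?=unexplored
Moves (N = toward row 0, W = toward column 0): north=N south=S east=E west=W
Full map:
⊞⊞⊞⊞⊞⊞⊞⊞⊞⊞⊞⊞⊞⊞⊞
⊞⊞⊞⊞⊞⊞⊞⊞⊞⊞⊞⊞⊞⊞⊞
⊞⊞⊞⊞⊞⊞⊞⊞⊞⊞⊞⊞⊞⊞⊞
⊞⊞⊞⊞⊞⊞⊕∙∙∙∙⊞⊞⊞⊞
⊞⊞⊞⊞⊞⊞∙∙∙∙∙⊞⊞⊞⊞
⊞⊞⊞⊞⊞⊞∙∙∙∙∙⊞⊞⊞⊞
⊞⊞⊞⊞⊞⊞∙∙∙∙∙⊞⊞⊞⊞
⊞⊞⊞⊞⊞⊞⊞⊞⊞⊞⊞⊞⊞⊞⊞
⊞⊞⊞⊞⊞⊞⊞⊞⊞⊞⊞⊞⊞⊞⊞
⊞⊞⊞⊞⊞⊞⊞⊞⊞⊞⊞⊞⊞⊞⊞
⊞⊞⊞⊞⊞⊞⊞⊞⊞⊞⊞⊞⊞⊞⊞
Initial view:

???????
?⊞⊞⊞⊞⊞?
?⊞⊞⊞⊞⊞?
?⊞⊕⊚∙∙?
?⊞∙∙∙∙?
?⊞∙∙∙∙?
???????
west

???????
?⊞⊞⊞⊞⊞⊞
?⊞⊞⊞⊞⊞⊞
?⊞⊞⊚∙∙∙
?⊞⊞∙∙∙∙
?⊞⊞∙∙∙∙
???????

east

???????
⊞⊞⊞⊞⊞⊞?
⊞⊞⊞⊞⊞⊞?
⊞⊞⊕⊚∙∙?
⊞⊞∙∙∙∙?
⊞⊞∙∙∙∙?
???????

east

???????
⊞⊞⊞⊞⊞⊞?
⊞⊞⊞⊞⊞⊞?
⊞⊕∙⊚∙∙?
⊞∙∙∙∙∙?
⊞∙∙∙∙∙?
???????

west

???????
⊞⊞⊞⊞⊞⊞⊞
⊞⊞⊞⊞⊞⊞⊞
⊞⊞⊕⊚∙∙∙
⊞⊞∙∙∙∙∙
⊞⊞∙∙∙∙∙
???????

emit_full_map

⊞⊞⊞⊞⊞⊞⊞
⊞⊞⊞⊞⊞⊞⊞
⊞⊞⊕⊚∙∙∙
⊞⊞∙∙∙∙∙
⊞⊞∙∙∙∙∙

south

⊞⊞⊞⊞⊞⊞⊞
⊞⊞⊞⊞⊞⊞⊞
⊞⊞⊕∙∙∙∙
⊞⊞∙⊚∙∙∙
⊞⊞∙∙∙∙∙
?⊞∙∙∙∙?
???????

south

⊞⊞⊞⊞⊞⊞⊞
⊞⊞⊕∙∙∙∙
⊞⊞∙∙∙∙∙
⊞⊞∙⊚∙∙∙
?⊞∙∙∙∙?
?⊞⊞⊞⊞⊞?
???????

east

⊞⊞⊞⊞⊞⊞?
⊞⊕∙∙∙∙?
⊞∙∙∙∙∙?
⊞∙∙⊚∙∙?
⊞∙∙∙∙∙?
⊞⊞⊞⊞⊞⊞?
???????

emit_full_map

⊞⊞⊞⊞⊞⊞⊞
⊞⊞⊞⊞⊞⊞⊞
⊞⊞⊕∙∙∙∙
⊞⊞∙∙∙∙∙
⊞⊞∙∙⊚∙∙
?⊞∙∙∙∙∙
?⊞⊞⊞⊞⊞⊞
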